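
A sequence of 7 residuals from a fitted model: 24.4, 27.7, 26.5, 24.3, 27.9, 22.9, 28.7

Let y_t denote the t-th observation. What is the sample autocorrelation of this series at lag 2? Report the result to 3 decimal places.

0.262

Mean ȳ = (24.4 + 27.7 + 26.5 + 24.3 + 27.9 + 22.9 + 28.7)/7 = 26.0571
Deviations from mean: -1.6571, 1.6429, 0.4429, -1.7571, 1.8429, -3.1571, 2.6429
Numerator Σ_{t=1}^{5}(y_t−ȳ)(y_{t+2}−ȳ) = 7.6135
Denominator Σ(y_t−ȳ)² = 29.0771
r_2 = 7.6135 / 29.0771 = 0.262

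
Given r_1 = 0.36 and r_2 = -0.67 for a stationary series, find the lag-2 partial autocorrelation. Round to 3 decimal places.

φ_{22} = (r_2 − r_1²) / (1 − r_1²)
r_1² = (0.36)² = 0.1296
Numerator = -0.67 − 0.1296 = -0.7996; denominator = 1 − 0.1296 = 0.8704
φ_{22} = -0.7996 / 0.8704 = -0.919

-0.919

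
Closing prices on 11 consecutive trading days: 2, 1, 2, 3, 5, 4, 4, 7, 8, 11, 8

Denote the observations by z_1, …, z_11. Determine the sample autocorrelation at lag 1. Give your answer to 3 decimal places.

0.724

Mean z̄ = (2 + 1 + 2 + 3 + 5 + 4 + 4 + 7 + 8 + 11 + 8)/11 = 5.0000
Numerator Σ_{t=1}^{10}(z_t−z̄)(z_{t+1}−z̄) = 71.0000
Denominator Σ(z_t−z̄)² = 98.0000
r_1 = 71.0000 / 98.0000 = 0.724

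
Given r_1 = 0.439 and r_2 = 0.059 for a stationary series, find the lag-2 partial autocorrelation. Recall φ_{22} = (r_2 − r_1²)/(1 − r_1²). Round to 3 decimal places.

φ_{22} = (r_2 − r_1²) / (1 − r_1²)
r_1² = (0.439)² = 0.192721
Numerator = 0.059 − 0.1927 = -0.1337; denominator = 1 − 0.1927 = 0.8073
φ_{22} = -0.1337 / 0.8073 = -0.166

-0.166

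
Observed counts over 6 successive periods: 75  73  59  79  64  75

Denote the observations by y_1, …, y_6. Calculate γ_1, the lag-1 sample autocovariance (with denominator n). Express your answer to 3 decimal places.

Mean ȳ = (75 + 73 + 59 + 79 + 64 + 75)/6 = 70.8333
Deviations: 4.1667, 2.1667, -11.8333, 8.1667, -6.8333, 4.1667
Σ_{t=1}^{5}(y_t−ȳ)(y_{t+1}−ȳ) = -197.5278
γ_1 = -197.5278 / 6 = -32.921

-32.921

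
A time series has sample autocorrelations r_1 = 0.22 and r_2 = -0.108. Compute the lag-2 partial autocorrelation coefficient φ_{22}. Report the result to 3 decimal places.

φ_{22} = (r_2 − r_1²) / (1 − r_1²)
r_1² = (0.22)² = 0.0484
Numerator = -0.108 − 0.0484 = -0.1564; denominator = 1 − 0.0484 = 0.9516
φ_{22} = -0.1564 / 0.9516 = -0.164

-0.164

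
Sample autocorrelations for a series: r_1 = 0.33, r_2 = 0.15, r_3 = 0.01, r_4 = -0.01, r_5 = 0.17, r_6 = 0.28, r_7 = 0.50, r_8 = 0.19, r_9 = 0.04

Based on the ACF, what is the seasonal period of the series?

7

The largest autocorrelation is r_7 = 0.50; the remaining lags stay at or below 0.33. The elevated value at lag 1 (0.33), dropping to 0.15 at lag 2, reflects decaying short-term dependence rather than seasonality.
The dominant spike at lag 7 indicates a seasonal period of 7.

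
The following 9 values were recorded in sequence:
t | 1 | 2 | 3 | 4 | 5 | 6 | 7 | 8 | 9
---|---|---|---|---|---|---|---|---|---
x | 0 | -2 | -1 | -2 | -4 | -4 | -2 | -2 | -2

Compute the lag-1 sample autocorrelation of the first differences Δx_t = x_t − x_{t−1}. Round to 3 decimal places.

First differences Δx: -2, 1, -1, -2, 0, 2, 0, 0
Mean of differences = -0.2500
Numerator Σ(Δx_t−Δx̄)(Δx_{t+1}−Δx̄) = -1.0625
Denominator Σ(Δx_t−Δx̄)² = 13.5000
r_1(Δx) = -1.0625 / 13.5000 = -0.079

-0.079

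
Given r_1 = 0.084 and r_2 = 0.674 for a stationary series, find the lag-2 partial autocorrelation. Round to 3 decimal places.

φ_{22} = (r_2 − r_1²) / (1 − r_1²)
r_1² = (0.084)² = 0.007056
Numerator = 0.674 − 0.0071 = 0.6669; denominator = 1 − 0.0071 = 0.9929
φ_{22} = 0.6669 / 0.9929 = 0.672

0.672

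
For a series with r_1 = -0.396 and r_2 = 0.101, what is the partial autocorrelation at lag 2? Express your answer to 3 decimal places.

-0.066

φ_{22} = (r_2 − r_1²) / (1 − r_1²)
r_1² = (-0.396)² = 0.156816
Numerator = 0.101 − 0.1568 = -0.0558; denominator = 1 − 0.1568 = 0.8432
φ_{22} = -0.0558 / 0.8432 = -0.066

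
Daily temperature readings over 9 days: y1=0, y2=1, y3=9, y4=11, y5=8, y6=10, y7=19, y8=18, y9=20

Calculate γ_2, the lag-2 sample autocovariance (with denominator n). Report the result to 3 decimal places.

Mean ȳ = (0 + 1 + 9 + 11 + 8 + 10 + 19 + 18 + 20)/9 = 10.6667
Σ_{t=1}^{7}(y_t−ȳ)(y_{t+2}−ȳ) = 69.4444
γ_2 = 69.4444 / 9 = 7.716

7.716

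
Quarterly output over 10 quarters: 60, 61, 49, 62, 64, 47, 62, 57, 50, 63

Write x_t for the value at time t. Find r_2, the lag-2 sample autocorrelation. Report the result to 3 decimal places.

Mean x̄ = (60 + 61 + 49 + 62 + 64 + 47 + 62 + 57 + 50 + 63)/10 = 57.5000
Numerator Σ_{t=1}^{8}(x_t−x̄)(x_{t+2}−x̄) = -110.0000
Denominator Σ(x_t−x̄)² = 370.5000
r_2 = -110.0000 / 370.5000 = -0.297

-0.297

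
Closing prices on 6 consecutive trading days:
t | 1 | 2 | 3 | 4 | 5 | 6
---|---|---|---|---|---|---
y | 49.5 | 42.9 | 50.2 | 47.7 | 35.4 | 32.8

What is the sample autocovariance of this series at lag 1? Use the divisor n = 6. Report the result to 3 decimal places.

Mean ȳ = (49.5 + 42.9 + 50.2 + 47.7 + 35.4 + 32.8)/6 = 43.0833
Deviations: 6.4167, -0.1833, 7.1167, 4.6167, -7.6833, -10.2833
Σ_{t=1}^{5}(y_t−ȳ)(y_{t+1}−ȳ) = 73.9131
γ_1 = 73.9131 / 6 = 12.319

12.319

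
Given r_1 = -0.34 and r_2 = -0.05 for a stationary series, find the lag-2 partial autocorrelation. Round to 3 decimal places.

-0.187

φ_{22} = (r_2 − r_1²) / (1 − r_1²)
r_1² = (-0.34)² = 0.1156
Numerator = -0.05 − 0.1156 = -0.1656; denominator = 1 − 0.1156 = 0.8844
φ_{22} = -0.1656 / 0.8844 = -0.187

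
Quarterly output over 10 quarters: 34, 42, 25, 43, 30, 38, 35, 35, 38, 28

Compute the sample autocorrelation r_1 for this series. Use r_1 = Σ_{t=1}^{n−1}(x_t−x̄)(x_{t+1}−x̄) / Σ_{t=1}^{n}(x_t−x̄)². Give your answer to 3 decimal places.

Mean x̄ = (34 + 42 + 25 + 43 + 30 + 38 + 35 + 35 + 38 + 28)/10 = 34.8000
Numerator Σ_{t=1}^{9}(x_t−x̄)(x_{t+1}−x̄) = -231.8400
Denominator Σ(x_t−x̄)² = 305.6000
r_1 = -231.8400 / 305.6000 = -0.759

-0.759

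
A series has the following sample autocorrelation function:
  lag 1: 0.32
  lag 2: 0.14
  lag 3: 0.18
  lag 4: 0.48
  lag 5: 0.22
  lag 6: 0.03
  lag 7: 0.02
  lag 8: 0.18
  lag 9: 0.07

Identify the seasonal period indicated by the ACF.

4

The largest autocorrelation is r_4 = 0.48; the remaining lags stay at or below 0.32. The elevated value at lag 1 (0.32), dropping to 0.14 at lag 2, reflects decaying short-term dependence rather than seasonality.
The dominant spike at lag 4 indicates a seasonal period of 4.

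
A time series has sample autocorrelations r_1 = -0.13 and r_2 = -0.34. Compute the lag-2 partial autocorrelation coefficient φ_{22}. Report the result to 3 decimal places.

φ_{22} = (r_2 − r_1²) / (1 − r_1²)
r_1² = (-0.13)² = 0.0169
Numerator = -0.34 − 0.0169 = -0.3569; denominator = 1 − 0.0169 = 0.9831
φ_{22} = -0.3569 / 0.9831 = -0.363

-0.363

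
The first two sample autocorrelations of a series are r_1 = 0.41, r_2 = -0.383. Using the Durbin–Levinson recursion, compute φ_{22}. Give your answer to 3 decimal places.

φ_{22} = (r_2 − r_1²) / (1 − r_1²)
r_1² = (0.41)² = 0.1681
Numerator = -0.383 − 0.1681 = -0.5511; denominator = 1 − 0.1681 = 0.8319
φ_{22} = -0.5511 / 0.8319 = -0.662

-0.662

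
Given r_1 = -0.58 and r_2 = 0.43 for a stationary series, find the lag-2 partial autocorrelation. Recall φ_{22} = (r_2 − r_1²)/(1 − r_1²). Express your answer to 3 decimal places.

φ_{22} = (r_2 − r_1²) / (1 − r_1²)
r_1² = (-0.58)² = 0.3364
Numerator = 0.43 − 0.3364 = 0.0936; denominator = 1 − 0.3364 = 0.6636
φ_{22} = 0.0936 / 0.6636 = 0.141

0.141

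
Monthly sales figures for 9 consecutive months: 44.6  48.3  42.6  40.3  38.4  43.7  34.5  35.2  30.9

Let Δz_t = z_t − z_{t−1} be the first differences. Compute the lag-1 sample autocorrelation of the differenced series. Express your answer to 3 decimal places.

-0.595

First differences Δz: 3.7, -5.7, -2.3, -1.9, 5.3, -9.2, 0.7, -4.3
Mean of differences = -1.7125
Numerator Σ(Δz_t−Δz̄)(Δz_{t+1}−Δz̄) = -97.2564
Denominator Σ(Δz_t−Δz̄)² = 163.3288
r_1(Δz) = -97.2564 / 163.3288 = -0.595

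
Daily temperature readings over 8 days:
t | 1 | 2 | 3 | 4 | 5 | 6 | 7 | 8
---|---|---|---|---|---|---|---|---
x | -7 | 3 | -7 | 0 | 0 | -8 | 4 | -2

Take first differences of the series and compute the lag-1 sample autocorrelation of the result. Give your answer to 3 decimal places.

First differences Δx: 10, -10, 7, 0, -8, 12, -6
Mean of differences = 0.7143
Numerator Σ(Δx_t−Δx̄)(Δx_{t+1}−Δx̄) = -339.2245
Denominator Σ(Δx_t−Δx̄)² = 489.4286
r_1(Δx) = -339.2245 / 489.4286 = -0.693

-0.693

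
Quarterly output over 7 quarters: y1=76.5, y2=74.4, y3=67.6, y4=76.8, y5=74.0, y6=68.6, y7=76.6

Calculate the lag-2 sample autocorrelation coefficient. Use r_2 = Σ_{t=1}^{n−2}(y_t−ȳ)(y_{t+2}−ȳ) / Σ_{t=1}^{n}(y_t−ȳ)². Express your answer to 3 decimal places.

-0.361

Mean ȳ = (76.5 + 74.4 + 67.6 + 76.8 + 74.0 + 68.6 + 76.6)/7 = 73.5000
Deviations from mean: 3.0000, 0.9000, -5.9000, 3.3000, 0.5000, -4.9000, 3.1000
Σ(y_t−ȳ)(y_{t+2}−ȳ) = (-17.7000) + (2.9700) + (-2.9500) + (-16.1700) + (1.5500) = -32.3000
Denominator Σ(y_t−ȳ)² = 89.3800
r_2 = -32.3000 / 89.3800 = -0.361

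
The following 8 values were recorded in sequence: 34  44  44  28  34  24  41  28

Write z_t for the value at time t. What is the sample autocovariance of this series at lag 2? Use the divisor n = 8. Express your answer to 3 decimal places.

7.871

Mean z̄ = (34 + 44 + 44 + 28 + 34 + 24 + 41 + 28)/8 = 34.6250
Deviations: -0.6250, 9.3750, 9.3750, -6.6250, -0.6250, -10.6250, 6.3750, -6.6250
Σ_{t=1}^{6}(z_t−z̄)(z_{t+2}−z̄) = 62.9688
γ_2 = 62.9688 / 8 = 7.871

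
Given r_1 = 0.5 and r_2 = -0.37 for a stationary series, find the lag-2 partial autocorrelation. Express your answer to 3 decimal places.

-0.827

φ_{22} = (r_2 − r_1²) / (1 − r_1²)
r_1² = (0.5)² = 0.25
Numerator = -0.37 − 0.2500 = -0.6200; denominator = 1 − 0.2500 = 0.7500
φ_{22} = -0.6200 / 0.7500 = -0.827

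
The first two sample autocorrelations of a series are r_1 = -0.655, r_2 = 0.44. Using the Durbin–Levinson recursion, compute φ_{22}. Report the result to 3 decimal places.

0.019

φ_{22} = (r_2 − r_1²) / (1 − r_1²)
r_1² = (-0.655)² = 0.429025
Numerator = 0.44 − 0.4290 = 0.0110; denominator = 1 − 0.4290 = 0.5710
φ_{22} = 0.0110 / 0.5710 = 0.019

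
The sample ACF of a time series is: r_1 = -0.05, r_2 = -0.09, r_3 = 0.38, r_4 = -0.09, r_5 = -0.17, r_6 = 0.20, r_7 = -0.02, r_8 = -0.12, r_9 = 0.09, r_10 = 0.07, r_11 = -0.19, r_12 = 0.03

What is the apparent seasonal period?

3

The largest autocorrelation is r_3 = 0.38, with a weaker echo at lag 6 (0.20); the remaining lags stay at or below 0.09.
The dominant spike at lag 3 indicates a seasonal period of 3.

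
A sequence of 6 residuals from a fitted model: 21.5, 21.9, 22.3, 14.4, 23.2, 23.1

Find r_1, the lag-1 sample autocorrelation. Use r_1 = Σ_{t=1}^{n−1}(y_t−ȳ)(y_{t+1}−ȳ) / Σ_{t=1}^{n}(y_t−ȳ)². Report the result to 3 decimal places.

Mean ȳ = (21.5 + 21.9 + 22.3 + 14.4 + 23.2 + 23.1)/6 = 21.0667
Deviations from mean: 0.4333, 0.8333, 1.2333, -6.6667, 2.1333, 2.0333
Σ(y_t−ȳ)(y_{t+1}−ȳ) = (0.3611) + (1.0278) + (-8.2222) + (-14.2222) + (4.3378) = -16.7178
Denominator Σ(y_t−ȳ)² = 55.5333
r_1 = -16.7178 / 55.5333 = -0.301

-0.301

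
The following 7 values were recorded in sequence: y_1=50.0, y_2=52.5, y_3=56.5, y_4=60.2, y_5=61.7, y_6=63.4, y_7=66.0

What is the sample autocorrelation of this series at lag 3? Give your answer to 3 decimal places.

-0.150

Mean ȳ = (50.0 + 52.5 + 56.5 + 60.2 + 61.7 + 63.4 + 66.0)/7 = 58.6143
Σ(y_t−ȳ)(y_{t+3}−ȳ) = (-13.6598) + (-18.8669) + (-10.1184) + (11.7116) = -30.9335
Denominator Σ(y_t−ȳ)² = 205.5486
r_3 = -30.9335 / 205.5486 = -0.150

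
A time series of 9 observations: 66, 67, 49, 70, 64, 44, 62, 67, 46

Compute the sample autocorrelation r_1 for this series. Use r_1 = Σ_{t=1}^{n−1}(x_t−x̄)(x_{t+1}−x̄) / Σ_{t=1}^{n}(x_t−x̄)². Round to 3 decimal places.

Mean x̄ = (66 + 67 + 49 + 70 + 64 + 44 + 62 + 67 + 46)/9 = 59.4444
Numerator Σ_{t=1}^{8}(x_t−x̄)(x_{t+1}−x̄) = -283.6420
Denominator Σ(x_t−x̄)² = 824.2222
r_1 = -283.6420 / 824.2222 = -0.344

-0.344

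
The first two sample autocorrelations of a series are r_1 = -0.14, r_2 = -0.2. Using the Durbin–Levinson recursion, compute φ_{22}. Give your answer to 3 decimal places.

-0.224

φ_{22} = (r_2 − r_1²) / (1 − r_1²)
r_1² = (-0.14)² = 0.0196
Numerator = -0.2 − 0.0196 = -0.2196; denominator = 1 − 0.0196 = 0.9804
φ_{22} = -0.2196 / 0.9804 = -0.224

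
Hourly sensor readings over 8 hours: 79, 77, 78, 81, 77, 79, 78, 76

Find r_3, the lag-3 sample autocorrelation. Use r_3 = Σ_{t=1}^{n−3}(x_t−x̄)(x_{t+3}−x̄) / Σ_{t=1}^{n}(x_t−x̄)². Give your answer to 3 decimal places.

Mean x̄ = (79 + 77 + 78 + 81 + 77 + 79 + 78 + 76)/8 = 78.1250
Deviations from mean: 0.8750, -1.1250, -0.1250, 2.8750, -1.1250, 0.8750, -0.1250, -2.1250
Numerator Σ_{t=1}^{5}(x_t−x̄)(x_{t+3}−x̄) = 5.7031
Denominator Σ(x_t−x̄)² = 16.8750
r_3 = 5.7031 / 16.8750 = 0.338

0.338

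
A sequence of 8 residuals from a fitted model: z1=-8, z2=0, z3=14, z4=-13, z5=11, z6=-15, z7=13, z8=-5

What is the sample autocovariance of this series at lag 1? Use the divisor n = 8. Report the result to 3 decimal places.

Mean z̄ = (-8 + 0 + 14 − 13 + 11 − 15 + 13 − 5)/8 = -0.3750
Σ_{t=1}^{7}(z_t−z̄)(z_{t+1}−z̄) = -746.3906
γ_1 = -746.3906 / 8 = -93.299

-93.299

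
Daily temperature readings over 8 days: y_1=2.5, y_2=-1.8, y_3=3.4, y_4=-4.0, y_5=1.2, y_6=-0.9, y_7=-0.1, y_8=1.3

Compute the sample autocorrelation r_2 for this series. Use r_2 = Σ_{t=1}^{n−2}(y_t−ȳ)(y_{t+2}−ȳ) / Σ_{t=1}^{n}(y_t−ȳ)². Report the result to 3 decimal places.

Mean ȳ = (2.5 − 1.8 + 3.4 − 4.0 + 1.2 − 0.9 − 0.1 + 1.3)/8 = 0.2000
Deviations from mean: 2.3000, -2.0000, 3.2000, -4.2000, 1.0000, -1.1000, -0.3000, 1.1000
Numerator Σ_{t=1}^{6}(y_t−ȳ)(y_{t+2}−ȳ) = 22.0700
Denominator Σ(y_t−ȳ)² = 40.6800
r_2 = 22.0700 / 40.6800 = 0.543

0.543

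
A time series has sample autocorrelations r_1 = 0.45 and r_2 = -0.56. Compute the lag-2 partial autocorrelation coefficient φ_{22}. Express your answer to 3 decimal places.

-0.956

φ_{22} = (r_2 − r_1²) / (1 − r_1²)
r_1² = (0.45)² = 0.2025
Numerator = -0.56 − 0.2025 = -0.7625; denominator = 1 − 0.2025 = 0.7975
φ_{22} = -0.7625 / 0.7975 = -0.956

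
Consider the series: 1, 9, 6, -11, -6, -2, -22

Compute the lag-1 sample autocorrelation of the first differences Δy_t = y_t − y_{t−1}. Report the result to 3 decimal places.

First differences Δy: 8, -3, -17, 5, 4, -20
Mean of differences = -3.8333
Numerator Σ(Δy_t−Δȳ)(Δy_{t+1}−Δȳ) = -174.8611
Denominator Σ(Δy_t−Δȳ)² = 714.8333
r_1(Δy) = -174.8611 / 714.8333 = -0.245

-0.245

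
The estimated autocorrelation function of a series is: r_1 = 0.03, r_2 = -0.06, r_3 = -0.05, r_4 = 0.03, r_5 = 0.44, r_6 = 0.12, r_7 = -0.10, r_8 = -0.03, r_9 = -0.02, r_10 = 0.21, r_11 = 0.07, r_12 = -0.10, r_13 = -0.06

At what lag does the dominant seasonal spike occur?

5

The largest autocorrelation is r_5 = 0.44, with a weaker echo at lag 10 (0.21); the remaining lags stay at or below 0.12.
The dominant spike at lag 5 indicates a seasonal period of 5.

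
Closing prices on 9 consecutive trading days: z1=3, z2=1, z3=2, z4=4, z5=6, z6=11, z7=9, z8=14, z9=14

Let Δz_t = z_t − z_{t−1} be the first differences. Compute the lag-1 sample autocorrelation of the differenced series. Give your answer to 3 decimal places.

-0.497

First differences Δz: -2, 1, 2, 2, 5, -2, 5, 0
Mean of differences = 1.3750
Numerator Σ(Δz_t−Δz̄)(Δz_{t+1}−Δz̄) = -25.7656
Denominator Σ(Δz_t−Δz̄)² = 51.8750
r_1(Δz) = -25.7656 / 51.8750 = -0.497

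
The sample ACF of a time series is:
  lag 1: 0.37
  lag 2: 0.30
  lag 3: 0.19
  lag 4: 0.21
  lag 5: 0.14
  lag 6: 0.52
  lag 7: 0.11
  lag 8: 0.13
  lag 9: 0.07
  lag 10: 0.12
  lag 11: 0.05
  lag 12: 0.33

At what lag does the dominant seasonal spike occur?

6

The largest autocorrelation is r_6 = 0.52; the remaining lags stay at or below 0.37. The elevated value at lag 1 (0.37), dropping to 0.30 at lag 2, reflects decaying short-term dependence rather than seasonality.
The dominant spike at lag 6 indicates a seasonal period of 6.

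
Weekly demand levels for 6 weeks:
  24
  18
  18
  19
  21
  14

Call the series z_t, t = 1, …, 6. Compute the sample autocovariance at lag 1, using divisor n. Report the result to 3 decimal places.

-2.333

Mean z̄ = (24 + 18 + 18 + 19 + 21 + 14)/6 = 19.0000
Deviations: 5.0000, -1.0000, -1.0000, 0.0000, 2.0000, -5.0000
Σ_{t=1}^{5}(z_t−z̄)(z_{t+1}−z̄) = -14.0000
γ_1 = -14.0000 / 6 = -2.333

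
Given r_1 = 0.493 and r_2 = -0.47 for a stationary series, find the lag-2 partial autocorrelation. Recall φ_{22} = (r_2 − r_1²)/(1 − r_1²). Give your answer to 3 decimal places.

φ_{22} = (r_2 − r_1²) / (1 − r_1²)
r_1² = (0.493)² = 0.243049
Numerator = -0.47 − 0.2430 = -0.7130; denominator = 1 − 0.2430 = 0.7570
φ_{22} = -0.7130 / 0.7570 = -0.942

-0.942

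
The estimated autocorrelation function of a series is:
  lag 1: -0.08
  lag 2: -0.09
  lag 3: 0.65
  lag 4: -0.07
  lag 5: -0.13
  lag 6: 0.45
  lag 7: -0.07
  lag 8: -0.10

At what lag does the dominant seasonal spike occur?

3

The largest autocorrelation is r_3 = 0.65, with a weaker echo at lag 6 (0.45); the remaining lags stay at or below -0.07.
The dominant spike at lag 3 indicates a seasonal period of 3.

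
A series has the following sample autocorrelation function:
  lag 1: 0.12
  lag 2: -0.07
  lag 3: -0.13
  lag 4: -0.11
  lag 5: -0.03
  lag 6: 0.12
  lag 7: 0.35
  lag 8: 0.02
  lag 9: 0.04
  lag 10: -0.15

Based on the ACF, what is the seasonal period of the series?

The largest autocorrelation is r_7 = 0.35; the remaining lags stay at or below 0.12.
The dominant spike at lag 7 indicates a seasonal period of 7.

7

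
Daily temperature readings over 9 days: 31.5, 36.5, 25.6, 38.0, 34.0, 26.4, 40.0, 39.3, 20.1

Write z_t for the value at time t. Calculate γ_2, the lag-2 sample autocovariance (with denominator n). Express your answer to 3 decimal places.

-15.342

Mean z̄ = (31.5 + 36.5 + 25.6 + 38.0 + 34.0 + 26.4 + 40.0 + 39.3 + 20.1)/9 = 32.3778
Σ_{t=1}^{7}(z_t−z̄)(z_{t+2}−z̄) = -138.0765
γ_2 = -138.0765 / 9 = -15.342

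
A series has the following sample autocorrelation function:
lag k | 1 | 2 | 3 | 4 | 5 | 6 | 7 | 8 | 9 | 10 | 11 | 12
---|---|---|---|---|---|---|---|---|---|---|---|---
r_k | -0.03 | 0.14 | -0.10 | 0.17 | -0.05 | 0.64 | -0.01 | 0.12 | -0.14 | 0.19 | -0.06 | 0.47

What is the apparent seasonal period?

The largest autocorrelation is r_6 = 0.64, with a weaker echo at lag 12 (0.47); the remaining lags stay at or below 0.19.
The dominant spike at lag 6 indicates a seasonal period of 6.

6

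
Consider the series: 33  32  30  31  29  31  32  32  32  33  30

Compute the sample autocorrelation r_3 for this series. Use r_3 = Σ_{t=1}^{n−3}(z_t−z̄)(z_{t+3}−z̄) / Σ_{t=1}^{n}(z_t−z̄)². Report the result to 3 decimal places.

-0.205

Mean z̄ = (33 + 32 + 30 + 31 + 29 + 31 + 32 + 32 + 32 + 33 + 30)/11 = 31.3636
Numerator Σ_{t=1}^{8}(z_t−z̄)(z_{t+3}−z̄) = -3.3967
Denominator Σ(z_t−z̄)² = 16.5455
r_3 = -3.3967 / 16.5455 = -0.205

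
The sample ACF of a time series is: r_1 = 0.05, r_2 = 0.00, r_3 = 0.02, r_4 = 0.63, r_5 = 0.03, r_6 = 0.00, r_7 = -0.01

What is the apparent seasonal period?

The largest autocorrelation is r_4 = 0.63; the remaining lags stay at or below 0.05.
The dominant spike at lag 4 indicates a seasonal period of 4.

4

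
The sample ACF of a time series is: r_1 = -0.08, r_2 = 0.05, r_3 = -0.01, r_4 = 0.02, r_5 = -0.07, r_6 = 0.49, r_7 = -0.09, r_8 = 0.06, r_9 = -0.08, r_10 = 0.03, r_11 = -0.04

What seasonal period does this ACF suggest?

6

The largest autocorrelation is r_6 = 0.49; the remaining lags stay at or below 0.06.
The dominant spike at lag 6 indicates a seasonal period of 6.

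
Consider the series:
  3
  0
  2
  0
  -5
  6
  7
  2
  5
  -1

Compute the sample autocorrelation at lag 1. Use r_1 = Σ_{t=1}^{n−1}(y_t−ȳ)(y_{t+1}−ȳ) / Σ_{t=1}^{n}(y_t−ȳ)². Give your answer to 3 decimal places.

-0.042

Mean ȳ = (3 + 0 + 2 + 0 − 5 + 6 + 7 + 2 + 5 − 1)/10 = 1.9000
Numerator Σ_{t=1}^{9}(y_t−ȳ)(y_{t+1}−ȳ) = -4.9100
Denominator Σ(y_t−ȳ)² = 116.9000
r_1 = -4.9100 / 116.9000 = -0.042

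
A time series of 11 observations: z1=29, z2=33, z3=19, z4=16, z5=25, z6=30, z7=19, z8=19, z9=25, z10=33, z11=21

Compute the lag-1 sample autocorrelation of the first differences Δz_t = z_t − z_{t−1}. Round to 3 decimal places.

-0.145

First differences Δz: 4, -14, -3, 9, 5, -11, 0, 6, 8, -12
Mean of differences = -0.8000
Numerator Σ(Δz_t−Δz̄)(Δz_{t+1}−Δz̄) = -99.6400
Denominator Σ(Δz_t−Δz̄)² = 685.6000
r_1(Δz) = -99.6400 / 685.6000 = -0.145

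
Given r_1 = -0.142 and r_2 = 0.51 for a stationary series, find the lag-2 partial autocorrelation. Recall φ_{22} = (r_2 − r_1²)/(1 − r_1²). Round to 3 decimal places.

φ_{22} = (r_2 − r_1²) / (1 − r_1²)
r_1² = (-0.142)² = 0.020164
Numerator = 0.51 − 0.0202 = 0.4898; denominator = 1 − 0.0202 = 0.9798
φ_{22} = 0.4898 / 0.9798 = 0.500

0.500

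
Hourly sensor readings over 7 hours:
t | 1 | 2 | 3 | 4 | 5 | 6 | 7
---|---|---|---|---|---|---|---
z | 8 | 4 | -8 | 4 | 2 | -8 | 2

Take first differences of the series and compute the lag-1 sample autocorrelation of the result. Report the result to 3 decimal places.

First differences Δz: -4, -12, 12, -2, -10, 10
Mean of differences = -1.0000
Numerator Σ(Δz_t−Δz̄)(Δz_{t+1}−Δz̄) = -213.0000
Denominator Σ(Δz_t−Δz̄)² = 502.0000
r_1(Δz) = -213.0000 / 502.0000 = -0.424

-0.424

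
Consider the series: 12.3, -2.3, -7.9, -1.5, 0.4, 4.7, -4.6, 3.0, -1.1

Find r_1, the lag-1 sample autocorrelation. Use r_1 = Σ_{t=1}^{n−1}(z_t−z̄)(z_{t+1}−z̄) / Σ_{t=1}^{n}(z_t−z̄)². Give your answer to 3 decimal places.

Mean z̄ = (12.3 − 2.3 − 7.9 − 1.5 + 0.4 + 4.7 − 4.6 + 3.0 − 1.1)/9 = 0.3333
Numerator Σ_{t=1}^{8}(z_t−z̄)(z_{t+1}−z̄) = -33.0878
Denominator Σ(z_t−z̄)² = 273.8600
r_1 = -33.0878 / 273.8600 = -0.121

-0.121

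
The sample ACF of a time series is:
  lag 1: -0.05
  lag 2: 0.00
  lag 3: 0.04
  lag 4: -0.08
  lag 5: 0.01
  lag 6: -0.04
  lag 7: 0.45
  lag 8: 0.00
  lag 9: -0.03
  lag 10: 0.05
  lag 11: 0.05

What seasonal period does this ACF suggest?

7

The largest autocorrelation is r_7 = 0.45; the remaining lags stay at or below 0.05.
The dominant spike at lag 7 indicates a seasonal period of 7.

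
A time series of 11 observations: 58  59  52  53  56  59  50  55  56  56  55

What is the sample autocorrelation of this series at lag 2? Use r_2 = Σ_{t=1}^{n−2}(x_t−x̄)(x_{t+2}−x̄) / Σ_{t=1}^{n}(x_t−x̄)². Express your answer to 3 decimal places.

-0.457

Mean x̄ = (58 + 59 + 52 + 53 + 56 + 59 + 50 + 55 + 56 + 56 + 55)/11 = 55.3636
Numerator Σ_{t=1}^{9}(x_t−x̄)(x_{t+2}−x̄) = -36.8099
Denominator Σ(x_t−x̄)² = 80.5455
r_2 = -36.8099 / 80.5455 = -0.457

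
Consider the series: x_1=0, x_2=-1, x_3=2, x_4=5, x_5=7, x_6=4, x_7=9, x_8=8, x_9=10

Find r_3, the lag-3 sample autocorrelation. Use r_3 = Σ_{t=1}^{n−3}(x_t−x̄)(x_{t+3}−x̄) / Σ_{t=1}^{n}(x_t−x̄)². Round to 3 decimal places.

-0.063

Mean x̄ = (0 − 1 + 2 + 5 + 7 + 4 + 9 + 8 + 10)/9 = 4.8889
Numerator Σ_{t=1}^{6}(x_t−x̄)(x_{t+3}−x̄) = -7.9259
Denominator Σ(x_t−x̄)² = 124.8889
r_3 = -7.9259 / 124.8889 = -0.063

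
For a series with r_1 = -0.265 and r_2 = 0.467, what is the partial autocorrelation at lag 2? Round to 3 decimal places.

φ_{22} = (r_2 − r_1²) / (1 − r_1²)
r_1² = (-0.265)² = 0.070225
Numerator = 0.467 − 0.0702 = 0.3968; denominator = 1 − 0.0702 = 0.9298
φ_{22} = 0.3968 / 0.9298 = 0.427

0.427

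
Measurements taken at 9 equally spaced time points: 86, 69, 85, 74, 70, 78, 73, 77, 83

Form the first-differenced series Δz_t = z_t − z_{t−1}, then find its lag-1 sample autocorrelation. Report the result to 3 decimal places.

First differences Δz: -17, 16, -11, -4, 8, -5, 4, 6
Mean of differences = -0.3750
Numerator Σ(Δz_t−Δz̄)(Δz_{t+1}−Δz̄) = -469.1406
Denominator Σ(Δz_t−Δz̄)² = 821.8750
r_1(Δz) = -469.1406 / 821.8750 = -0.571

-0.571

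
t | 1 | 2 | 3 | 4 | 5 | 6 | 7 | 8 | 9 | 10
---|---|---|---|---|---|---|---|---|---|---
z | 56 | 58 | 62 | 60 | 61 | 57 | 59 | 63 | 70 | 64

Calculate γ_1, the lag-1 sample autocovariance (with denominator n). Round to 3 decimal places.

6.000

Mean z̄ = (56 + 58 + 62 + 60 + 61 + 57 + 59 + 63 + 70 + 64)/10 = 61.0000
Σ_{t=1}^{9}(z_t−z̄)(z_{t+1}−z̄) = 60.0000
γ_1 = 60.0000 / 10 = 6.000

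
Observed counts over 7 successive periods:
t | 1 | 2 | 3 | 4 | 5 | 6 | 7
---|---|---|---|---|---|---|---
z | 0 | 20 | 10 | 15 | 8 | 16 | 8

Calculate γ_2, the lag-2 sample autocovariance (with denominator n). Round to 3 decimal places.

11.286

Mean z̄ = (0 + 20 + 10 + 15 + 8 + 16 + 8)/7 = 11.0000
Σ_{t=1}^{5}(z_t−z̄)(z_{t+2}−z̄) = 79.0000
γ_2 = 79.0000 / 7 = 11.286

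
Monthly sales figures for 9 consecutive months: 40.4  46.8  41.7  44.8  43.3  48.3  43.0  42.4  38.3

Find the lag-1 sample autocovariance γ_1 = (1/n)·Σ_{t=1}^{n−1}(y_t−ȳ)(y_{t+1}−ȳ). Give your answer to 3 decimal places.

Mean ȳ = (40.4 + 46.8 + 41.7 + 44.8 + 43.3 + 48.3 + 43.0 + 42.4 + 38.3)/9 = 43.2222
Σ_{t=1}^{8}(y_t−ȳ)(y_{t+1}−ȳ) = -14.3260
γ_1 = -14.3260 / 9 = -1.592

-1.592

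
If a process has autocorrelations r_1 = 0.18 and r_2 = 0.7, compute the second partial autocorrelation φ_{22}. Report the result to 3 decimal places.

φ_{22} = (r_2 − r_1²) / (1 − r_1²)
r_1² = (0.18)² = 0.0324
Numerator = 0.7 − 0.0324 = 0.6676; denominator = 1 − 0.0324 = 0.9676
φ_{22} = 0.6676 / 0.9676 = 0.690

0.690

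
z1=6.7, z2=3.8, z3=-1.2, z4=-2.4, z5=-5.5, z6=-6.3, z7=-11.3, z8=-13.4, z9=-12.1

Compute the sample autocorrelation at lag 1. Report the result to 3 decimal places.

0.672

Mean z̄ = (6.7 + 3.8 − 1.2 − 2.4 − 5.5 − 6.3 − 11.3 − 13.4 − 12.1)/9 = -4.6333
Numerator Σ_{t=1}^{8}(z_t−z̄)(z_{t+1}−z̄) = 266.7222
Denominator Σ(z_t−z̄)² = 396.9200
r_1 = 266.7222 / 396.9200 = 0.672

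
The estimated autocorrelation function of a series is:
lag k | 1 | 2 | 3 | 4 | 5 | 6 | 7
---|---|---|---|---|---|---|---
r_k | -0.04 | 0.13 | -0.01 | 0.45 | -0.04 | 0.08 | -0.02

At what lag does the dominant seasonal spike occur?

4

The largest autocorrelation is r_4 = 0.45; the remaining lags stay at or below 0.13.
The dominant spike at lag 4 indicates a seasonal period of 4.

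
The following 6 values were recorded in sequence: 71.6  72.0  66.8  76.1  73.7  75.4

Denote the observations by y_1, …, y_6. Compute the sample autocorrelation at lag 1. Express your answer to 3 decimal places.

-0.165

Mean ȳ = (71.6 + 72.0 + 66.8 + 76.1 + 73.7 + 75.4)/6 = 72.6000
Σ(y_t−ȳ)(y_{t+1}−ȳ) = (0.6000) + (3.4800) + (-20.3000) + (3.8500) + (3.0800) = -9.2900
Denominator Σ(y_t−ȳ)² = 56.3000
r_1 = -9.2900 / 56.3000 = -0.165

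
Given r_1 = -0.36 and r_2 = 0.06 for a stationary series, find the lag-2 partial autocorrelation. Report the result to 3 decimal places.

φ_{22} = (r_2 − r_1²) / (1 − r_1²)
r_1² = (-0.36)² = 0.1296
Numerator = 0.06 − 0.1296 = -0.0696; denominator = 1 − 0.1296 = 0.8704
φ_{22} = -0.0696 / 0.8704 = -0.080

-0.080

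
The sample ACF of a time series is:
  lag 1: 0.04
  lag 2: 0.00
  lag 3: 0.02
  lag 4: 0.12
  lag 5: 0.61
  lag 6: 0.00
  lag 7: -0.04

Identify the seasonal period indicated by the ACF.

5

The largest autocorrelation is r_5 = 0.61; the remaining lags stay at or below 0.12.
The dominant spike at lag 5 indicates a seasonal period of 5.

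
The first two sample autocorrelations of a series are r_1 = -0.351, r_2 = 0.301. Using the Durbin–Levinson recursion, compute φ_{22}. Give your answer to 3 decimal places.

φ_{22} = (r_2 − r_1²) / (1 − r_1²)
r_1² = (-0.351)² = 0.123201
Numerator = 0.301 − 0.1232 = 0.1778; denominator = 1 − 0.1232 = 0.8768
φ_{22} = 0.1778 / 0.8768 = 0.203

0.203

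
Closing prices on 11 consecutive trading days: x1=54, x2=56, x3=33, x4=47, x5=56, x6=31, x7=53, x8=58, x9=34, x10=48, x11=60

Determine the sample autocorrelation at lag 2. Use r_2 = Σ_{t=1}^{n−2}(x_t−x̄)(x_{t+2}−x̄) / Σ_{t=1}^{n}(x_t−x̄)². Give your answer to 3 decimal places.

Mean x̄ = (54 + 56 + 33 + 47 + 56 + 31 + 53 + 58 + 34 + 48 + 60)/11 = 48.1818
Numerator Σ_{t=1}^{9}(x_t−x̄)(x_{t+2}−x̄) = -564.7025
Denominator Σ(x_t−x̄)² = 1143.6364
r_2 = -564.7025 / 1143.6364 = -0.494

-0.494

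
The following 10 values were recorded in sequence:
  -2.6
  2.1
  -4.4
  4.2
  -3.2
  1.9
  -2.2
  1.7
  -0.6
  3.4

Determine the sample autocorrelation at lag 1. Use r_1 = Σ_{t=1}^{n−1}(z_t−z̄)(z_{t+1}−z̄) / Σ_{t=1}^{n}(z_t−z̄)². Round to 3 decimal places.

-0.780

Mean z̄ = (-2.6 + 2.1 − 4.4 + 4.2 − 3.2 + 1.9 − 2.2 + 1.7 − 0.6 + 3.4)/10 = 0.0300
Numerator Σ_{t=1}^{9}(z_t−z̄)(z_{t+1}−z̄) = -63.6659
Denominator Σ(z_t−z̄)² = 81.6610
r_1 = -63.6659 / 81.6610 = -0.780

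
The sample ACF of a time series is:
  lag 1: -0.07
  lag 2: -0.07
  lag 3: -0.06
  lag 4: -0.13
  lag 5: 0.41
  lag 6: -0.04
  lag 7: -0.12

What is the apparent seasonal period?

The largest autocorrelation is r_5 = 0.41; the remaining lags stay at or below -0.04.
The dominant spike at lag 5 indicates a seasonal period of 5.

5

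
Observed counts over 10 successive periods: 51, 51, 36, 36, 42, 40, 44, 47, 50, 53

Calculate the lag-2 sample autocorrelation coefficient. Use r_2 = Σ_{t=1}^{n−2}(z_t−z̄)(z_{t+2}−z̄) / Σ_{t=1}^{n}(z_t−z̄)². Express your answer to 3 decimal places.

Mean z̄ = (51 + 51 + 36 + 36 + 42 + 40 + 44 + 47 + 50 + 53)/10 = 45.0000
Numerator Σ_{t=1}^{8}(z_t−z̄)(z_{t+2}−z̄) = -32.0000
Denominator Σ(z_t−z̄)² = 362.0000
r_2 = -32.0000 / 362.0000 = -0.088

-0.088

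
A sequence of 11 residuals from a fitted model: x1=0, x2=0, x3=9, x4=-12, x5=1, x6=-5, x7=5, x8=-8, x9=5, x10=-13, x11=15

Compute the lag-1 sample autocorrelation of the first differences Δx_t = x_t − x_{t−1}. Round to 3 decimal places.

First differences Δx: 0, 9, -21, 13, -6, 10, -13, 13, -18, 28
Mean of differences = 1.5000
Numerator Σ(Δx_t−Δx̄)(Δx_{t+1}−Δx̄) = -1619.7500
Denominator Σ(Δx_t−Δx̄)² = 2250.5000
r_1(Δx) = -1619.7500 / 2250.5000 = -0.720

-0.720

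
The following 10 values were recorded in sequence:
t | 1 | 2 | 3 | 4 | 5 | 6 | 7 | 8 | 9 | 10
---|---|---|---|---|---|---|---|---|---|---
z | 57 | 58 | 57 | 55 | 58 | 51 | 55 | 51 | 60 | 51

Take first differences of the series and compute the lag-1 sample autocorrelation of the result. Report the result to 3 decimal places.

-0.733

First differences Δz: 1, -1, -2, 3, -7, 4, -4, 9, -9
Mean of differences = -0.6667
Numerator Σ(Δz_t−Δz̄)(Δz_{t+1}−Δz̄) = -186.1111
Denominator Σ(Δz_t−Δz̄)² = 254.0000
r_1(Δz) = -186.1111 / 254.0000 = -0.733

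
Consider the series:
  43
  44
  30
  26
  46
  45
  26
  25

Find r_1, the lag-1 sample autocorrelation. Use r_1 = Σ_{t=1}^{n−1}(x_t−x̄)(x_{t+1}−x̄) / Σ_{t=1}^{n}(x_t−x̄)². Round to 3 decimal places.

Mean x̄ = (43 + 44 + 30 + 26 + 46 + 45 + 26 + 25)/8 = 35.6250
Numerator Σ_{t=1}^{7}(x_t−x̄)(x_{t+1}−x̄) = 78.2344
Denominator Σ(x_t−x̄)² = 649.8750
r_1 = 78.2344 / 649.8750 = 0.120

0.120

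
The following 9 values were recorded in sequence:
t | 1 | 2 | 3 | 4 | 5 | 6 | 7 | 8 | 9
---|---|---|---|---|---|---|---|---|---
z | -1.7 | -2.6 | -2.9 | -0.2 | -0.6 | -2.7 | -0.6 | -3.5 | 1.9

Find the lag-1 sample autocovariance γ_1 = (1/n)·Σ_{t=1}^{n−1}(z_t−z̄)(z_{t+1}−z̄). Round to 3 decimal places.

-1.053

Mean z̄ = (-1.7 − 2.6 − 2.9 − 0.2 − 0.6 − 2.7 − 0.6 − 3.5 + 1.9)/9 = -1.4333
Σ_{t=1}^{8}(z_t−z̄)(z_{t+1}−z̄) = -9.4811
γ_1 = -9.4811 / 9 = -1.053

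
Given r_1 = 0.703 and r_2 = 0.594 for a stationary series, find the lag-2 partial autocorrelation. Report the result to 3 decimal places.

φ_{22} = (r_2 − r_1²) / (1 − r_1²)
r_1² = (0.703)² = 0.494209
Numerator = 0.594 − 0.4942 = 0.0998; denominator = 1 − 0.4942 = 0.5058
φ_{22} = 0.0998 / 0.5058 = 0.197

0.197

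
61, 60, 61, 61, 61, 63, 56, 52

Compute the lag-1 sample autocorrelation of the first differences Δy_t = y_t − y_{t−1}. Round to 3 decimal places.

0.104

First differences Δy: -1, 1, 0, 0, 2, -7, -4
Mean of differences = -1.2857
Numerator Σ(Δy_t−Δȳ)(Δy_{t+1}−Δȳ) = 6.2041
Denominator Σ(Δy_t−Δȳ)² = 59.4286
r_1(Δy) = 6.2041 / 59.4286 = 0.104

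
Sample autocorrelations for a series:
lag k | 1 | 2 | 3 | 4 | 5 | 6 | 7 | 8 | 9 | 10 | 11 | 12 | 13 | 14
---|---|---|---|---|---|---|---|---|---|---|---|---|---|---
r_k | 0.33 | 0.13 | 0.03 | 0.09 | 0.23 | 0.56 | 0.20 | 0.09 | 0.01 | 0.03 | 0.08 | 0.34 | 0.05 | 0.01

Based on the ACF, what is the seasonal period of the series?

6

The largest autocorrelation is r_6 = 0.56, with a weaker echo at lag 12 (0.34); the remaining lags stay at or below 0.33. The elevated value at lag 1 (0.33), dropping to 0.13 at lag 2, reflects decaying short-term dependence rather than seasonality.
The dominant spike at lag 6 indicates a seasonal period of 6.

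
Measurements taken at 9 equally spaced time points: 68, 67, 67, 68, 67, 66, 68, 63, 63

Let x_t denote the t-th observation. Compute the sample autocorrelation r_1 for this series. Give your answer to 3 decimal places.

0.267

Mean x̄ = (68 + 67 + 67 + 68 + 67 + 66 + 68 + 63 + 63)/9 = 66.3333
Numerator Σ_{t=1}^{8}(x_t−x̄)(x_{t+1}−x̄) = 8.5556
Denominator Σ(x_t−x̄)² = 32.0000
r_1 = 8.5556 / 32.0000 = 0.267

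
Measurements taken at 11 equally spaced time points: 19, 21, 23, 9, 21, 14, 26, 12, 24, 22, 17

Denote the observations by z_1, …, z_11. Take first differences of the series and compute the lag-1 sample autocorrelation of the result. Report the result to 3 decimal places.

First differences Δz: 2, 2, -14, 12, -7, 12, -14, 12, -2, -5
Mean of differences = -0.2000
Numerator Σ(Δz_t−Δz̄)(Δz_{t+1}−Δz̄) = -709.8400
Denominator Σ(Δz_t−Δz̄)² = 909.6000
r_1(Δz) = -709.8400 / 909.6000 = -0.780

-0.780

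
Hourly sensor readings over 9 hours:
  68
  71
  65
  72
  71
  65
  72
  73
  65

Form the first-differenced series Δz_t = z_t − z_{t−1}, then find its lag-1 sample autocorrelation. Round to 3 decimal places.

-0.424

First differences Δz: 3, -6, 7, -1, -6, 7, 1, -8
Mean of differences = -0.3750
Numerator Σ(Δz_t−Δz̄)(Δz_{t+1}−Δz̄) = -103.3906
Denominator Σ(Δz_t−Δz̄)² = 243.8750
r_1(Δz) = -103.3906 / 243.8750 = -0.424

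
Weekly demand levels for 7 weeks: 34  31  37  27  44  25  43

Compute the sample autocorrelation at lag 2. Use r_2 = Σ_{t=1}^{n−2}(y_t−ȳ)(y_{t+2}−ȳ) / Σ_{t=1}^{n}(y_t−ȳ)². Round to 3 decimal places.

Mean ȳ = (34 + 31 + 37 + 27 + 44 + 25 + 43)/7 = 34.4286
Deviations from mean: -0.4286, -3.4286, 2.5714, -7.4286, 9.5714, -9.4286, 8.5714
Numerator Σ_{t=1}^{5}(y_t−ȳ)(y_{t+2}−ȳ) = 201.0612
Denominator Σ(y_t−ȳ)² = 327.7143
r_2 = 201.0612 / 327.7143 = 0.614

0.614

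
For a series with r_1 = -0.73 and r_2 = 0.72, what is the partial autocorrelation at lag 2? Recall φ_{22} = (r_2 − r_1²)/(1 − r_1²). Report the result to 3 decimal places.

φ_{22} = (r_2 − r_1²) / (1 − r_1²)
r_1² = (-0.73)² = 0.5329
Numerator = 0.72 − 0.5329 = 0.1871; denominator = 1 − 0.5329 = 0.4671
φ_{22} = 0.1871 / 0.4671 = 0.401

0.401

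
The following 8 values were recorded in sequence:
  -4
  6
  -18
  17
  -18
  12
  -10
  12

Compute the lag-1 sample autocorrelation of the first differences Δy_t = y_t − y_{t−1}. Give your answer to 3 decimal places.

First differences Δy: 10, -24, 35, -35, 30, -22, 22
Mean of differences = 2.2857
Numerator Σ(Δy_t−Δȳ)(Δy_{t+1}−Δȳ) = -4467.6531
Denominator Σ(Δy_t−Δȳ)² = 4957.4286
r_1(Δy) = -4467.6531 / 4957.4286 = -0.901

-0.901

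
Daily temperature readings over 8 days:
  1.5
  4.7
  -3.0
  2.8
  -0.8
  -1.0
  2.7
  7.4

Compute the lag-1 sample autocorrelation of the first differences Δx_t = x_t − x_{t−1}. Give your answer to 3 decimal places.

-0.489

First differences Δx: 3.2, -7.7, 5.8, -3.6, -0.2, 3.7, 4.7
Mean of differences = 0.8429
Numerator Σ(Δx_t−Δx̄)(Δx_{t+1}−Δx̄) = -71.8347
Denominator Σ(Δx_t−Δx̄)² = 146.9771
r_1(Δx) = -71.8347 / 146.9771 = -0.489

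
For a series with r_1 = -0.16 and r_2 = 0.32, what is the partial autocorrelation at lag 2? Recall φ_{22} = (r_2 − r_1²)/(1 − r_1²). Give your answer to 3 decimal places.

φ_{22} = (r_2 − r_1²) / (1 − r_1²)
r_1² = (-0.16)² = 0.0256
Numerator = 0.32 − 0.0256 = 0.2944; denominator = 1 − 0.0256 = 0.9744
φ_{22} = 0.2944 / 0.9744 = 0.302

0.302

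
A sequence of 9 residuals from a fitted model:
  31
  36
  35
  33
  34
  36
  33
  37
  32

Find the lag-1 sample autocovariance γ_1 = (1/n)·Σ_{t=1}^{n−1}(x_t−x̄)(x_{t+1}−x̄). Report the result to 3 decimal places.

-1.853

Mean x̄ = (31 + 36 + 35 + 33 + 34 + 36 + 33 + 37 + 32)/9 = 34.1111
Σ_{t=1}^{8}(x_t−x̄)(x_{t+1}−x̄) = -16.6790
γ_1 = -16.6790 / 9 = -1.853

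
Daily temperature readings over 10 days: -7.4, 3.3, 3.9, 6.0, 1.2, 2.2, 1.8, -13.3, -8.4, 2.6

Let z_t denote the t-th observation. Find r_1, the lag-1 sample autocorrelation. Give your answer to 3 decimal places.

Mean z̄ = (-7.4 + 3.3 + 3.9 + 6.0 + 1.2 + 2.2 + 1.8 − 13.3 − 8.4 + 2.6)/10 = -0.8100
Numerator Σ_{t=1}^{9}(z_t−z̄)(z_{t+1}−z̄) = 88.2609
Denominator Σ(z_t−z̄)² = 374.0290
r_1 = 88.2609 / 374.0290 = 0.236

0.236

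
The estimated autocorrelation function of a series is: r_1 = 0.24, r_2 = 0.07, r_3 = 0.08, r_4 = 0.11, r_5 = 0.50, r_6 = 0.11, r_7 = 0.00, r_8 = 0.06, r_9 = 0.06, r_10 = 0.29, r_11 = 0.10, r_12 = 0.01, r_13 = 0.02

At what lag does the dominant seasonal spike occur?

5

The largest autocorrelation is r_5 = 0.50, with a weaker echo at lag 10 (0.29); the remaining lags stay at or below 0.24. The elevated value at lag 1 (0.24), dropping to 0.07 at lag 2, reflects decaying short-term dependence rather than seasonality.
The dominant spike at lag 5 indicates a seasonal period of 5.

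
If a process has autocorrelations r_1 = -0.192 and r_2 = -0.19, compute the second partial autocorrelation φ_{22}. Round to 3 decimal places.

φ_{22} = (r_2 − r_1²) / (1 − r_1²)
r_1² = (-0.192)² = 0.036864
Numerator = -0.19 − 0.0369 = -0.2269; denominator = 1 − 0.0369 = 0.9631
φ_{22} = -0.2269 / 0.9631 = -0.236

-0.236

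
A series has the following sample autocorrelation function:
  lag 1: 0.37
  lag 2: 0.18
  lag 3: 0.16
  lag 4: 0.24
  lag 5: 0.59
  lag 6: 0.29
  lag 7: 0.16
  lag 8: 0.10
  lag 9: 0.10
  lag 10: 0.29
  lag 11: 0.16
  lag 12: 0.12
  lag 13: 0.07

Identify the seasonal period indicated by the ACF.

The largest autocorrelation is r_5 = 0.59; the remaining lags stay at or below 0.37. The elevated value at lag 1 (0.37), dropping to 0.18 at lag 2, reflects decaying short-term dependence rather than seasonality.
The dominant spike at lag 5 indicates a seasonal period of 5.

5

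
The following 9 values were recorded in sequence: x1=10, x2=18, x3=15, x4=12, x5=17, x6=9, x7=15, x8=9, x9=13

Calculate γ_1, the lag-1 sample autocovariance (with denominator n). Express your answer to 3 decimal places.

-4.829

Mean x̄ = (10 + 18 + 15 + 12 + 17 + 9 + 15 + 9 + 13)/9 = 13.1111
Σ_{t=1}^{8}(x_t−x̄)(x_{t+1}−x̄) = -43.4568
γ_1 = -43.4568 / 9 = -4.829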